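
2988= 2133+855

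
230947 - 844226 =-613279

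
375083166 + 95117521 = 470200687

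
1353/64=1353/64 = 21.14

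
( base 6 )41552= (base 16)15EC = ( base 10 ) 5612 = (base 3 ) 21200212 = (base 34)4t2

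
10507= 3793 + 6714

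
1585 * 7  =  11095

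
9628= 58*166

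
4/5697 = 4/5697 = 0.00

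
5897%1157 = 112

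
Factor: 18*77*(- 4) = - 5544 = - 2^3*3^2*7^1*11^1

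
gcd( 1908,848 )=212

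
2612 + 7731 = 10343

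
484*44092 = 21340528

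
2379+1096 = 3475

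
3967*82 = 325294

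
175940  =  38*4630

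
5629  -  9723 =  - 4094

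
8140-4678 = 3462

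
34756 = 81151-46395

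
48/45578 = 24/22789 = 0.00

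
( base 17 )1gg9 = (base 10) 9818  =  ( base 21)115b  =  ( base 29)BJG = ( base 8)23132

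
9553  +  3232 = 12785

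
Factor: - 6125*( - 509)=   5^3* 7^2*509^1  =  3117625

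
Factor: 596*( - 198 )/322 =  -  59004/161 = - 2^2 * 3^2 *7^( - 1 ) * 11^1 * 23^( - 1)* 149^1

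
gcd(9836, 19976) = 4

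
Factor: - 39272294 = -2^1*157^1*181^1*691^1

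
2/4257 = 2/4257 = 0.00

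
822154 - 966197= - 144043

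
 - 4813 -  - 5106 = 293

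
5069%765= 479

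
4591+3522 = 8113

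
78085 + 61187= 139272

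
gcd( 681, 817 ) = 1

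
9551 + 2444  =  11995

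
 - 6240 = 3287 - 9527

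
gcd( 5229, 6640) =83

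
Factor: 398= 2^1 * 199^1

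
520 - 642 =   -  122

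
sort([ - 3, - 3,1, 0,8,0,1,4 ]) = [ - 3,-3 , 0 , 0,  1, 1,4,8 ] 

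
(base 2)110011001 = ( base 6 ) 1521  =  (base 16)199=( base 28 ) eh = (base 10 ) 409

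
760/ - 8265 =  - 1 + 79/87 = - 0.09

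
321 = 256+65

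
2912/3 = 970 + 2/3 = 970.67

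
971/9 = 971/9 = 107.89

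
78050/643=121 + 247/643= 121.38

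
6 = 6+0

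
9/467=9/467= 0.02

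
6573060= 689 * 9540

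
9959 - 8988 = 971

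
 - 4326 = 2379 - 6705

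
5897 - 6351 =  - 454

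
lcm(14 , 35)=70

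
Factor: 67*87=3^1*29^1*67^1 = 5829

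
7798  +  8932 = 16730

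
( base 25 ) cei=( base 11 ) 5a03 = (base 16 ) 1EBC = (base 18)1652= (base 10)7868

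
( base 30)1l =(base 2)110011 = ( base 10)51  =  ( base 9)56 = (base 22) 27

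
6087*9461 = 57589107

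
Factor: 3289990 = 2^1*5^1*11^2*2719^1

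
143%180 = 143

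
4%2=0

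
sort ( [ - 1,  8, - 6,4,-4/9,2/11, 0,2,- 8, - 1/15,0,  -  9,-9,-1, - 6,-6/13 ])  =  [ - 9,-9, - 8,-6,-6,-1,-1, - 6/13, - 4/9,-1/15,0,0,2/11,2,4,8]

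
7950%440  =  30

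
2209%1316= 893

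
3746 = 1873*2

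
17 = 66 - 49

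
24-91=  -  67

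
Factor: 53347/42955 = 5^( - 1)*7^1*11^(-2)*71^( -1)  *7621^1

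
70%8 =6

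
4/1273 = 4/1273 = 0.00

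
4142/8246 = 109/217= 0.50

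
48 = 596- 548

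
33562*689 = 23124218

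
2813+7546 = 10359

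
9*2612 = 23508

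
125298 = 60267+65031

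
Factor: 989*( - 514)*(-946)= 480895316 = 2^2 * 11^1*23^1*43^2*257^1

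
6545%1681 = 1502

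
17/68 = 1/4 = 0.25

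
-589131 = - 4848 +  - 584283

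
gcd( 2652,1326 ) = 1326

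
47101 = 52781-5680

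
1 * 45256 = 45256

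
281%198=83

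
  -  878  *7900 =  - 6936200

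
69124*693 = 47902932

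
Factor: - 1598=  - 2^1*17^1*47^1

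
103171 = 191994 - 88823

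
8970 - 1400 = 7570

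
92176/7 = 13168 = 13168.00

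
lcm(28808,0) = 0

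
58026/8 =7253+1/4 = 7253.25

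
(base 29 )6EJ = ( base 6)41155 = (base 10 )5471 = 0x155F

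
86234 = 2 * 43117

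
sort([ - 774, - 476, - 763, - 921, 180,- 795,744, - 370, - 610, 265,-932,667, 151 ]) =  [ - 932, - 921, - 795,- 774 , - 763, - 610, - 476, - 370,151, 180,265 , 667, 744] 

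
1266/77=16 + 34/77 = 16.44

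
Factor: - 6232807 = -7^1*43^1*20707^1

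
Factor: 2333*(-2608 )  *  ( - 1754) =10672149856  =  2^5*163^1*877^1*2333^1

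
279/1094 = 279/1094 = 0.26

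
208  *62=12896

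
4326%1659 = 1008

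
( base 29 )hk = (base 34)F3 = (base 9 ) 630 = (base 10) 513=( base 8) 1001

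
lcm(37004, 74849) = 3293356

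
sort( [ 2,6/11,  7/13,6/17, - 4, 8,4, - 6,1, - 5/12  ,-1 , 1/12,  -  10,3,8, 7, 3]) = [ - 10, -6 , - 4  , - 1, - 5/12,1/12, 6/17,  7/13,6/11,1, 2,3, 3 , 4,  7,  8,8 ] 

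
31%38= 31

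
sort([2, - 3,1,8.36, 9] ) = [ - 3, 1,  2,8.36, 9] 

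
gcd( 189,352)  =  1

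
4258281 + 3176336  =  7434617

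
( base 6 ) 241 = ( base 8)141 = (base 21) 4d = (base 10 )97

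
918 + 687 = 1605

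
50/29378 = 25/14689 = 0.00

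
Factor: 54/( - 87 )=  - 18/29 = -2^1*3^2*29^ ( - 1)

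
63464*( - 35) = -2221240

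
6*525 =3150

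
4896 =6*816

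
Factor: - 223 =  - 223^1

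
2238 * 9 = 20142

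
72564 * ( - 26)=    - 1886664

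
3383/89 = 38 + 1/89 = 38.01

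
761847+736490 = 1498337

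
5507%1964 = 1579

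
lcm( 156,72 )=936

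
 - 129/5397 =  -43/1799 = -  0.02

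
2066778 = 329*6282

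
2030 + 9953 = 11983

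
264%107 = 50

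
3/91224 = 1/30408 = 0.00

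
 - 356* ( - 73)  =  25988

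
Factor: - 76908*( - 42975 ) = 2^2 * 3^3*5^2*13^1 * 17^1*29^1*191^1 = 3305121300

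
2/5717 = 2/5717 = 0.00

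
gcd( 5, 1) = 1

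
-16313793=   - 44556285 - - 28242492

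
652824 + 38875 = 691699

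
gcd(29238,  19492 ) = 9746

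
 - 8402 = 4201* (  -  2 )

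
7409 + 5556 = 12965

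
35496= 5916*6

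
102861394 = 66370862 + 36490532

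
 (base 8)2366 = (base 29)1en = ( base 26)1mm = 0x4f6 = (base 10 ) 1270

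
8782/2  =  4391 = 4391.00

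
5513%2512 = 489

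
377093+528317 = 905410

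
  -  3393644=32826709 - 36220353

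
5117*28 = 143276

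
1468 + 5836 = 7304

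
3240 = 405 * 8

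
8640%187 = 38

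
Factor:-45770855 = -5^1*13^1*107^1*6581^1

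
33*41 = 1353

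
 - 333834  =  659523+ - 993357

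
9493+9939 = 19432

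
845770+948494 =1794264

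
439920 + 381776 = 821696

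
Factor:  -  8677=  - 8677^1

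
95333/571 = 95333/571 = 166.96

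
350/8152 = 175/4076= 0.04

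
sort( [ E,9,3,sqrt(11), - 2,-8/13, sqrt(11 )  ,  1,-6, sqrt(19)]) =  [-6, - 2, - 8/13, 1, E,3,sqrt( 11 ),  sqrt(11),sqrt( 19),9 ] 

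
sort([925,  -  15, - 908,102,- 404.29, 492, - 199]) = [ - 908,  -  404.29, - 199, - 15,102, 492,925]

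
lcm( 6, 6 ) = 6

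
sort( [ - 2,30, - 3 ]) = [-3, - 2,30 ]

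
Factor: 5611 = 31^1*181^1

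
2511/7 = 2511/7 = 358.71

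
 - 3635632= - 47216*77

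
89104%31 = 10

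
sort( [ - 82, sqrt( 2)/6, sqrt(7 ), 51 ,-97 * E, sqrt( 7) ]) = [-97*E,- 82,  sqrt( 2)/6,sqrt(  7), sqrt( 7 ), 51]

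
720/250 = 2 + 22/25 =2.88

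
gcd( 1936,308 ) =44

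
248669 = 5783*43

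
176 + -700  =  -524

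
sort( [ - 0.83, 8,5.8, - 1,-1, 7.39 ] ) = [ - 1, - 1, - 0.83,5.8, 7.39, 8]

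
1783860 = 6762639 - 4978779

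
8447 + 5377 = 13824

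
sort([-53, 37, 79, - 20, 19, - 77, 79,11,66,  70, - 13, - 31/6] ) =[ - 77, - 53, - 20, - 13, - 31/6, 11,  19, 37,66,70, 79,79]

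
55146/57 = 18382/19= 967.47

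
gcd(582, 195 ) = 3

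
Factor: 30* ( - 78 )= - 2^2 * 3^2*5^1 * 13^1 = -2340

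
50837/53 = 959  +  10/53 = 959.19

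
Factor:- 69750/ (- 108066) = 375/581 =3^1*5^3*7^( - 1 )*83^( - 1)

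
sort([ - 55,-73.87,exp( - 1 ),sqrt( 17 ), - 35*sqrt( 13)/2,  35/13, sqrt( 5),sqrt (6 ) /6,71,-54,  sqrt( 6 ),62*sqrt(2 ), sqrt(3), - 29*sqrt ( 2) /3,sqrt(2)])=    [-73.87,-35*sqrt(13 )/2, -55, - 54,-29*sqrt ( 2 ) /3,  exp(- 1)  ,  sqrt(6) /6,  sqrt(2 ), sqrt( 3 ),sqrt( 5), sqrt( 6 ), 35/13,sqrt(17),71, 62*sqrt( 2) ] 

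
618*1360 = 840480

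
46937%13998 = 4943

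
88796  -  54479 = 34317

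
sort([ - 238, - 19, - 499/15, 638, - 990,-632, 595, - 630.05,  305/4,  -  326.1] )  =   [  -  990, - 632, - 630.05, - 326.1, - 238 , - 499/15, - 19,305/4,595,638 ] 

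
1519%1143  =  376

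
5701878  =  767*7434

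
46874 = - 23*(- 2038 ) 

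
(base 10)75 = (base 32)2B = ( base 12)63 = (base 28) 2j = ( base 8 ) 113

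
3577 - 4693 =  - 1116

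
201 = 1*201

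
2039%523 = 470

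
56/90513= 56/90513 = 0.00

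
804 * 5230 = 4204920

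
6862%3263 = 336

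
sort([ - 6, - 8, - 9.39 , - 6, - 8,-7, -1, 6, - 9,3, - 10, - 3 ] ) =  [ - 10,-9.39, - 9,-8, - 8, - 7, - 6,  -  6, - 3, - 1,3, 6] 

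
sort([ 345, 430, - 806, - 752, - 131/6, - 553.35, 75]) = [ - 806 , - 752, - 553.35, - 131/6, 75,345, 430 ] 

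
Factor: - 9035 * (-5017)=45328595=   5^1 * 13^1* 29^1 * 139^1*173^1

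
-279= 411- 690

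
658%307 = 44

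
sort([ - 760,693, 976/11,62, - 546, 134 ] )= [ - 760, - 546,62, 976/11,134, 693] 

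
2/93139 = 2/93139 = 0.00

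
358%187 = 171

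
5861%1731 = 668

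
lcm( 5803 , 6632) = 46424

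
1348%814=534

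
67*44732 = 2997044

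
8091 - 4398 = 3693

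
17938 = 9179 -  - 8759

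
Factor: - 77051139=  - 3^1*11^1*67^1*34849^1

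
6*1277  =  7662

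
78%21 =15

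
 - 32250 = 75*(-430)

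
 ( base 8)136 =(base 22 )46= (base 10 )94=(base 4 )1132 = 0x5E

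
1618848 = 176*9198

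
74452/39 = 1909 + 1/39 =1909.03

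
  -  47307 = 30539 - 77846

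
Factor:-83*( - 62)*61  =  313906  =  2^1*31^1*61^1*  83^1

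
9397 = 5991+3406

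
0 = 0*5712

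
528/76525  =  528/76525 = 0.01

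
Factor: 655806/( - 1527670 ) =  - 3^1 *5^( - 1 )*29^1 * 3769^1 *152767^( - 1) =- 327903/763835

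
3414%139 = 78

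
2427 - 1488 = 939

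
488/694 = 244/347= 0.70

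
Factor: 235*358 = 2^1*5^1*47^1*179^1 = 84130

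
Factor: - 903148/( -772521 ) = 2^2 * 3^( - 1)* 19^( - 1)* 41^1*5507^1*13553^( - 1)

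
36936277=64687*571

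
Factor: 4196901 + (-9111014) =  - 4914113 = - 353^1*13921^1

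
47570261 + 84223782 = 131794043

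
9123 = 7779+1344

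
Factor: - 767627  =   - 7^1*109661^1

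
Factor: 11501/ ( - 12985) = - 5^( - 1) * 7^( - 1)*31^1 =- 31/35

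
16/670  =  8/335 = 0.02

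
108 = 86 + 22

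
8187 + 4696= 12883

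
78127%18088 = 5775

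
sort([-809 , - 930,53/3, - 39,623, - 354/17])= [ - 930,- 809, - 39, - 354/17 , 53/3, 623]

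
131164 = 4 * 32791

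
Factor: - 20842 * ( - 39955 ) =2^1 *5^1* 17^1*61^1*131^1*613^1 = 832742110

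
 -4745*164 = - 778180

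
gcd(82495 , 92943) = 1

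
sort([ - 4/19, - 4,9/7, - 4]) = [ - 4, - 4, - 4/19  ,  9/7]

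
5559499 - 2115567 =3443932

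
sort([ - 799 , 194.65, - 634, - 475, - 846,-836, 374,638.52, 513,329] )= [ - 846, - 836, - 799, - 634  , - 475,194.65, 329 , 374,  513 , 638.52]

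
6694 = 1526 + 5168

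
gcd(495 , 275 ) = 55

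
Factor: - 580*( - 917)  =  2^2*5^1*7^1* 29^1*131^1 = 531860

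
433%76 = 53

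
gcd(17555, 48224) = 1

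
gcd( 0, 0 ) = 0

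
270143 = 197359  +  72784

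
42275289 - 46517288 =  - 4241999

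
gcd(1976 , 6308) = 76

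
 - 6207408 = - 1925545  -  4281863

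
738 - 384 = 354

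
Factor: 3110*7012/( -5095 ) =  - 2^3*311^1  *  1019^(  -  1)*1753^1=   - 4361464/1019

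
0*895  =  0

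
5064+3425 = 8489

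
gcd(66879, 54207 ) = 9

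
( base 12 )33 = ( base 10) 39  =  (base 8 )47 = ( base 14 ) 2B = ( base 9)43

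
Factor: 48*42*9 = 2^5*3^4*7^1 = 18144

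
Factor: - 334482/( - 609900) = 521/950 = 2^( - 1)*5^( - 2 )*19^( - 1 )*521^1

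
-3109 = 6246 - 9355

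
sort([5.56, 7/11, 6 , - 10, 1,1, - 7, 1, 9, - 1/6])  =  [ - 10, - 7, - 1/6,7/11, 1,1, 1,5.56,6,9]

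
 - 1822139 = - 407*4477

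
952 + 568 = 1520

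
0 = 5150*0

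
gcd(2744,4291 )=7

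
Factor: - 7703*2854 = - 21984362 = - 2^1*1427^1* 7703^1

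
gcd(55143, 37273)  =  1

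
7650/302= 3825/151  =  25.33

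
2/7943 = 2/7943 = 0.00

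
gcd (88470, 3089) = 1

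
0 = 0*458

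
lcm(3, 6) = 6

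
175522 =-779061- -954583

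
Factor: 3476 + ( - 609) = 47^1 *61^1 = 2867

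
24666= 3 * 8222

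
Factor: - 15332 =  - 2^2*3833^1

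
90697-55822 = 34875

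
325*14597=4744025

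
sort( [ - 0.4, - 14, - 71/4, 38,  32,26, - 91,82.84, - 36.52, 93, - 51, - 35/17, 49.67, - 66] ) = [- 91, -66, - 51, - 36.52, - 71/4, - 14, - 35/17, -0.4, 26,32, 38,49.67,82.84, 93 ]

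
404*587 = 237148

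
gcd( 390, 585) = 195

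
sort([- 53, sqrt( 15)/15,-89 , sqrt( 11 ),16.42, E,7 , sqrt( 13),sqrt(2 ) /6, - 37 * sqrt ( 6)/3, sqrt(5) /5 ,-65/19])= [ - 89, - 53, - 37*sqrt( 6)/3, - 65/19, sqrt( 2) /6,sqrt( 15) /15, sqrt(5) /5,E,sqrt(11),sqrt( 13) , 7, 16.42 ] 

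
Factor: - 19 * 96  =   - 2^5*  3^1 * 19^1 =-  1824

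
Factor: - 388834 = - 2^1*433^1*449^1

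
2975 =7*425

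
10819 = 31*349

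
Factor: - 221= - 13^1*17^1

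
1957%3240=1957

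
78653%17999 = 6657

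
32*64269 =2056608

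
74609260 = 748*99745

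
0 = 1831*0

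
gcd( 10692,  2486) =22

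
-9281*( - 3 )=27843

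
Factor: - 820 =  - 2^2*5^1*41^1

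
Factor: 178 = 2^1*89^1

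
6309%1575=9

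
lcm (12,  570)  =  1140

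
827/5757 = 827/5757 = 0.14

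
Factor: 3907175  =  5^2*373^1*419^1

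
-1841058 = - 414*4447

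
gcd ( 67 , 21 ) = 1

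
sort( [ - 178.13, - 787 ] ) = [ - 787  ,  -  178.13]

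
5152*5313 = 27372576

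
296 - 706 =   -  410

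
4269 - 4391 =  - 122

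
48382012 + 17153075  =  65535087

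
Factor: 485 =5^1*97^1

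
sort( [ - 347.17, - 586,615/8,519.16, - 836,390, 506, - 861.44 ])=[ - 861.44 , - 836, - 586, - 347.17, 615/8,390,506, 519.16] 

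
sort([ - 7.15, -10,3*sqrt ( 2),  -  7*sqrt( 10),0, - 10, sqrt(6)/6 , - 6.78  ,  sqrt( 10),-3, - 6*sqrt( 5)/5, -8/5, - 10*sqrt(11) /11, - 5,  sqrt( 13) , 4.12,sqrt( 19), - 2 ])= [ - 7*sqrt(10),-10, - 10, - 7.15, - 6.78, - 5, - 10*sqrt( 11 ) /11,  -  3,-6*sqrt( 5)/5, -2, - 8/5 , 0, sqrt( 6) /6, sqrt( 10),sqrt( 13 ), 4.12,3*sqrt( 2),sqrt( 19 ) ]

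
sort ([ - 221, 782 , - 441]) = [ - 441, - 221, 782 ] 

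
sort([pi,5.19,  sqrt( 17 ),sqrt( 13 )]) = [ pi,sqrt( 13 ),sqrt(17),5.19 ]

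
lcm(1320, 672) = 36960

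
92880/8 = 11610= 11610.00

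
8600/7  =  1228+ 4/7 = 1228.57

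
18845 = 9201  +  9644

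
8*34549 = 276392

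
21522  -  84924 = - 63402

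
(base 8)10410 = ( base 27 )5QD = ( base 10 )4360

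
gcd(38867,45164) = 1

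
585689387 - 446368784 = 139320603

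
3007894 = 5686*529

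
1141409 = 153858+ 987551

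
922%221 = 38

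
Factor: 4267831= 4267831^1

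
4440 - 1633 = 2807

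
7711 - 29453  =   - 21742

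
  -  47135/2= -23568 + 1/2= -23567.50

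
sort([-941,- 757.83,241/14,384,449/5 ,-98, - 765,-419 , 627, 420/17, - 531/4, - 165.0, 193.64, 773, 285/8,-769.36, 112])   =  [ - 941, - 769.36, - 765, - 757.83 , - 419, - 165.0,-531/4, - 98, 241/14,  420/17, 285/8,449/5, 112,193.64,384, 627 , 773]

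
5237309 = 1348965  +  3888344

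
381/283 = 381/283 =1.35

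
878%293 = 292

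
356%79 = 40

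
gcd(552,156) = 12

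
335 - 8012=  -  7677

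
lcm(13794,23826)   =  262086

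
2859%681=135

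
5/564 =5/564   =  0.01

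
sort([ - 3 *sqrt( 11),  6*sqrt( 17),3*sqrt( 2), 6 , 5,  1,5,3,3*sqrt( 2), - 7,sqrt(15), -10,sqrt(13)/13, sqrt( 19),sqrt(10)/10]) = [ - 10 ,- 3 * sqrt(11), - 7,sqrt( 13)/13, sqrt( 10 ) /10, 1, 3 , sqrt( 15), 3* sqrt( 2), 3*sqrt( 2), sqrt( 19 ), 5, 5, 6, 6*sqrt( 17)] 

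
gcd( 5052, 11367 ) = 1263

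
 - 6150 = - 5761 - 389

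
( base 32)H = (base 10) 17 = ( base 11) 16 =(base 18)H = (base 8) 21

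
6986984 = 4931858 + 2055126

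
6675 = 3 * 2225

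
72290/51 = 72290/51 = 1417.45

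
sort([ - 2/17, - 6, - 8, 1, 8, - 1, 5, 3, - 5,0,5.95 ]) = [ - 8,-6, - 5 , - 1, - 2/17, 0, 1,3, 5, 5.95,8 ]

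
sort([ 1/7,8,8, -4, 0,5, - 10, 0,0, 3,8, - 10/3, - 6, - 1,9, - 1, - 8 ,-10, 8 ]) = [ - 10, - 10, - 8, -6, - 4, - 10/3, - 1, - 1,0,0,0, 1/7,3,5 , 8,8,8,8 , 9]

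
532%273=259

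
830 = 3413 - 2583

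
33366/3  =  11122  =  11122.00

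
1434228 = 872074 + 562154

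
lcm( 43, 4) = 172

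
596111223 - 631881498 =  -35770275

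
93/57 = 31/19 = 1.63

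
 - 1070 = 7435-8505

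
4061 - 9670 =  - 5609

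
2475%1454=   1021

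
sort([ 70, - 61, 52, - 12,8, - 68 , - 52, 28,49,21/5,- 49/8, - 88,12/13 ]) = [ - 88, - 68, - 61 , - 52, - 12 , - 49/8, 12/13,21/5,8,28,49,52,70]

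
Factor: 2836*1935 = 5487660= 2^2*3^2*5^1*43^1 *709^1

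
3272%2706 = 566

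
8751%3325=2101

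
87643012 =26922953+60720059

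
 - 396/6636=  - 1 + 520/553= -0.06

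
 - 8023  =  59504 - 67527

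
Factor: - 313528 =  - 2^3*39191^1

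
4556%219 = 176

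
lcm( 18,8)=72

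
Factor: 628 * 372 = 2^4*3^1 * 31^1 * 157^1 = 233616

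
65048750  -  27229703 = 37819047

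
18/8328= 3/1388= 0.00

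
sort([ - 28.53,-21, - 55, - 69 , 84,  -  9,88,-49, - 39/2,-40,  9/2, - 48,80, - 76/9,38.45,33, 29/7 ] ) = [ - 69, - 55,-49,-48, - 40,-28.53 ,-21,-39/2, -9, - 76/9, 29/7,9/2 , 33, 38.45 , 80,84,88]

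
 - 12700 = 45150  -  57850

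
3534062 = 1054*3353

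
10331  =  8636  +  1695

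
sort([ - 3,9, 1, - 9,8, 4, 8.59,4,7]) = [-9, - 3,1, 4, 4,7, 8, 8.59, 9 ] 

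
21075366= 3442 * 6123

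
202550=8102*25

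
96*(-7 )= - 672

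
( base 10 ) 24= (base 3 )220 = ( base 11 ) 22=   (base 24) 10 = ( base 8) 30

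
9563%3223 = 3117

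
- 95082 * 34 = -3232788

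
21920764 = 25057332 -3136568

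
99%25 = 24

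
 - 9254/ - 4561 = 9254/4561 = 2.03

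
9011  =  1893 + 7118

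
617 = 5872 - 5255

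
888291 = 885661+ 2630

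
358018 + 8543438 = 8901456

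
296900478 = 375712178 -78811700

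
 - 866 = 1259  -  2125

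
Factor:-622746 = -2^1 *3^2 * 29^1*1193^1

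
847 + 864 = 1711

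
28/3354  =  14/1677 = 0.01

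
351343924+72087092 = 423431016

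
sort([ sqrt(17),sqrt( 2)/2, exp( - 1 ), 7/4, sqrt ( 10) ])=[exp(-1)  ,  sqrt( 2) /2,7/4,sqrt( 10 ), sqrt ( 17 ) ] 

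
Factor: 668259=3^2*41^1*1811^1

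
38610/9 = 4290 = 4290.00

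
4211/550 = 4211/550 = 7.66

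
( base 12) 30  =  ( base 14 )28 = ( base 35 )11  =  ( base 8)44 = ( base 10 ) 36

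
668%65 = 18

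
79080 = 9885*8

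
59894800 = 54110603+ 5784197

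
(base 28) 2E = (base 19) 3D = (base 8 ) 106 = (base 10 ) 70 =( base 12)5a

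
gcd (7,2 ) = 1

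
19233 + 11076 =30309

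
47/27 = 47/27 = 1.74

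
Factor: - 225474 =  - 2^1*3^1*37579^1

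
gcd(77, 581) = 7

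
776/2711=776/2711  =  0.29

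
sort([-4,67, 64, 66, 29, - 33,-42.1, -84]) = [-84, - 42.1, - 33 , - 4, 29, 64,  66, 67 ] 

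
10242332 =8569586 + 1672746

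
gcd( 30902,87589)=1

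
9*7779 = 70011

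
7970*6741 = 53725770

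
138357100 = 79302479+59054621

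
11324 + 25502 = 36826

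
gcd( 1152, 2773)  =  1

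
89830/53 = 1694 + 48/53= 1694.91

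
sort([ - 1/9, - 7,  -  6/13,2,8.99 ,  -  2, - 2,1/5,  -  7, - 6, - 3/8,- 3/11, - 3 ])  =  [-7,-7,-6, - 3,- 2,-2, - 6/13,  -  3/8 , - 3/11, - 1/9, 1/5,2, 8.99 ]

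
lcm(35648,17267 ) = 1105088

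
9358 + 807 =10165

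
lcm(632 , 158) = 632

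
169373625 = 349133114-179759489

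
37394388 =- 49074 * ( - 762)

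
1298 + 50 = 1348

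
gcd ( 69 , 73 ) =1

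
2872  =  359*8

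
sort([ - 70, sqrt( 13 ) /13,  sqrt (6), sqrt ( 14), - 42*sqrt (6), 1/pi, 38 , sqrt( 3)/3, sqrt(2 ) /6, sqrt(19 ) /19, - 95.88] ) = [-42*sqrt(6 ), - 95.88, - 70,  sqrt (19 )/19, sqrt( 2 ) /6 , sqrt( 13) /13, 1/pi,  sqrt (3 )/3,sqrt (6 ), sqrt( 14) , 38]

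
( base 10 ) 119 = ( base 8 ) 167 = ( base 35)3E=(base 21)5E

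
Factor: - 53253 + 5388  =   - 3^1*5^1*3191^1=- 47865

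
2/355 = 2/355 = 0.01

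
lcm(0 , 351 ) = 0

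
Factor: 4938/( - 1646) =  -3 = -3^1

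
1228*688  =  844864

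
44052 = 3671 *12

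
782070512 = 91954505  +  690116007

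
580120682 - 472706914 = 107413768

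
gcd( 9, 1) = 1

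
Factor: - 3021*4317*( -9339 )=3^3*11^1*19^1*53^1*283^1*1439^1 = 121796034723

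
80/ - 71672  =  -10/8959 = - 0.00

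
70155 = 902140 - 831985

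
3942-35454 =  - 31512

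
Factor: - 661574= - 2^1*330787^1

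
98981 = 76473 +22508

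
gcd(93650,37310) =10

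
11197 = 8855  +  2342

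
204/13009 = 204/13009 = 0.02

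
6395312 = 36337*176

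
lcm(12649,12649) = 12649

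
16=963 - 947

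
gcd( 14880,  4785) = 15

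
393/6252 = 131/2084 = 0.06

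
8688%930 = 318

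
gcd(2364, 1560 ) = 12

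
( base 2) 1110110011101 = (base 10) 7581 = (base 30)8cl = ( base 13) 35b2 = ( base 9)11353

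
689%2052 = 689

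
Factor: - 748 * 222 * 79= - 2^3 *3^1*11^1*17^1 *37^1*79^1 = - 13118424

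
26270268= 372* 70619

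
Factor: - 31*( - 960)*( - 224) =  - 2^11*3^1*5^1*7^1*31^1  =  - 6666240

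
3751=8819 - 5068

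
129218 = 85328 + 43890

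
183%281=183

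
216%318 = 216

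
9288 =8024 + 1264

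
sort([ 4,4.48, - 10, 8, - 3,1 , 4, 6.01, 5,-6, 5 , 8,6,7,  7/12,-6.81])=[ - 10, -6.81,- 6, - 3 , 7/12, 1,4, 4,4.48, 5,5,6,6.01, 7, 8,8]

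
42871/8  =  42871/8 =5358.88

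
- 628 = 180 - 808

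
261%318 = 261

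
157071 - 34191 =122880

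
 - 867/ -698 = 867/698 = 1.24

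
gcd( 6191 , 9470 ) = 1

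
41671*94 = 3917074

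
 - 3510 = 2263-5773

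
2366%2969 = 2366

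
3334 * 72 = 240048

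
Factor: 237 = 3^1 * 79^1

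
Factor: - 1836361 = - 179^1 * 10259^1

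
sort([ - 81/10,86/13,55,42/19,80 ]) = [ - 81/10, 42/19,86/13,55, 80]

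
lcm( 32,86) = 1376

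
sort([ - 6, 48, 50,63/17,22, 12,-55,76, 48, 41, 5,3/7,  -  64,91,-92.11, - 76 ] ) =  [ - 92.11, -76, - 64, - 55,-6, 3/7, 63/17, 5, 12, 22, 41,48, 48,50, 76 , 91 ] 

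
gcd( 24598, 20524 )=14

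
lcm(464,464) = 464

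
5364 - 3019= 2345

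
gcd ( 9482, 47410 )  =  9482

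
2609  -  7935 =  -5326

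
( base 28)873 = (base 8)14507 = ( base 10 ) 6471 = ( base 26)9en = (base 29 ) 7K4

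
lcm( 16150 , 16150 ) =16150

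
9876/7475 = 9876/7475 = 1.32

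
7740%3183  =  1374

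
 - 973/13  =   - 973/13  =  - 74.85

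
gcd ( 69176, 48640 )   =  8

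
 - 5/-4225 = 1/845 = 0.00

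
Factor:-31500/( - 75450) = 2^1*3^1*5^1*7^1*503^(  -  1) = 210/503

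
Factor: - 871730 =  - 2^1 * 5^1*179^1*487^1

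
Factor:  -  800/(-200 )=4 = 2^2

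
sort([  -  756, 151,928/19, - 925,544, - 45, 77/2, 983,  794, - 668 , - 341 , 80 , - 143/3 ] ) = [- 925, - 756, - 668, -341, - 143/3, - 45, 77/2,928/19, 80,151, 544 , 794,983] 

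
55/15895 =1/289 = 0.00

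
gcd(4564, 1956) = 652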